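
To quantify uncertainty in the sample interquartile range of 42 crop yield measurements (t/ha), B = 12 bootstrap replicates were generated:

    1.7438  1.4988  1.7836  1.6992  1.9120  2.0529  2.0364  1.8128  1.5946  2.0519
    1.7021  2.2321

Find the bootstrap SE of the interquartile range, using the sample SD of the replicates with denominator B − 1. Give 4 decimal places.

SE* = 0.2166

Bootstrap SE is the standard deviation of the 12 replicate interquartile ranges.
Mean of replicates: (1.7438 + 1.4988 + 1.7836 + 1.6992 + 1.9120 + 2.0529 + 2.0364 + 1.8128 + 1.5946 + 2.0519 + 1.7021 + 2.2321) / 12 = 22.12020 / 12 = 1.84335
Sum of squared deviations: (−0.09955)² + (−0.34455)² + (−0.05975)² + (−0.14415)² + (+0.06865)² + (+0.20955)² + (+0.19305)² + (−0.03055)² + (−0.24875)² + (+0.20855)² + (−0.14125)² + (+0.38875)² = 0.51625
Variance = 0.51625 / 11 = 0.04693
SE* = √0.04693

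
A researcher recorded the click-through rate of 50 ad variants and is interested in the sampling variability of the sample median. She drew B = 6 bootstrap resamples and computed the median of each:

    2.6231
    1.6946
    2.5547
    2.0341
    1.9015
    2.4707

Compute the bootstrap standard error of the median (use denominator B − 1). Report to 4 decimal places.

SE* = 0.3871

Bootstrap SE is the standard deviation of the 6 replicate medians.
Mean of replicates: (2.6231 + 1.6946 + 2.5547 + 2.0341 + 1.9015 + 2.4707) / 6 = 13.27870 / 6 = 2.21312
Sum of squared deviations: (+0.40998)² + (−0.51852)² + (+0.34158)² + (−0.17902)² + (−0.31162)² + (+0.25758)² = 0.74913
Variance = 0.74913 / 5 = 0.14983
SE* = √0.14983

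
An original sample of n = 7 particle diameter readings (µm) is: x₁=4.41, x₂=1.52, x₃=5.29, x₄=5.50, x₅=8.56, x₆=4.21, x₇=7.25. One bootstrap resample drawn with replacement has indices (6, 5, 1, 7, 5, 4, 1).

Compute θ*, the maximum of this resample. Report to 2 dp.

θ* = 8.56

Resample values: 4.21, 8.56, 4.41, 7.25, 8.56, 5.50, 4.41.
Maximum = 8.56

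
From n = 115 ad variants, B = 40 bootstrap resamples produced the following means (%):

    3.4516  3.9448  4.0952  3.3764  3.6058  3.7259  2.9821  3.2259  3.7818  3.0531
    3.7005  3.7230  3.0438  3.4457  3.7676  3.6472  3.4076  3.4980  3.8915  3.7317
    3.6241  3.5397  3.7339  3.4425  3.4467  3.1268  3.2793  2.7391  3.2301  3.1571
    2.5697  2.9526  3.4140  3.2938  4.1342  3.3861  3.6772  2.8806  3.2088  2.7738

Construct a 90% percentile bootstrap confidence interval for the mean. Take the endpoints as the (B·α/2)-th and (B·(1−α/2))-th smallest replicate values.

Sorted replicates: 2.5697, 2.7391, 2.7738, 2.8806, 2.9526, 2.9821, 3.0438, 3.0531, 3.1268, 3.1571, 3.2088, 3.2259, 3.2301, 3.2793, 3.2938, 3.3764, 3.3861, 3.4076, 3.4140, 3.4425, 3.4457, 3.4467, 3.4516, 3.4980, 3.5397, 3.6058, 3.6241, 3.6472, 3.6772, 3.7005, 3.7230, 3.7259, 3.7317, 3.7339, 3.7676, 3.7818, 3.8915, 3.9448, 4.0952, 4.1342
α = 0.10; lower rank = 40 × 0.050 = 2; upper rank = 40 × 0.950 = 38.
The 2nd smallest replicate is 2.7391; the 38th is 3.9448.

(2.7391, 3.9448)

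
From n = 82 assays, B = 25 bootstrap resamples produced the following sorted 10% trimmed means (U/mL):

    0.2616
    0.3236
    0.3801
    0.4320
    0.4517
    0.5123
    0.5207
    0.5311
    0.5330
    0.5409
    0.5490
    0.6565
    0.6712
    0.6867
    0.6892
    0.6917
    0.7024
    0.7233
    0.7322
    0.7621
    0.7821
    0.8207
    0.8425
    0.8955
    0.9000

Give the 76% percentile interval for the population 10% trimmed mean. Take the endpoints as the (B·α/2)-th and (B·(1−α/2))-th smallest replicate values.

α = 0.24; lower rank = 25 × 0.120 = 3; upper rank = 25 × 0.880 = 22.
The 3rd smallest replicate is 0.3801; the 22nd is 0.8207.

(0.3801, 0.8207)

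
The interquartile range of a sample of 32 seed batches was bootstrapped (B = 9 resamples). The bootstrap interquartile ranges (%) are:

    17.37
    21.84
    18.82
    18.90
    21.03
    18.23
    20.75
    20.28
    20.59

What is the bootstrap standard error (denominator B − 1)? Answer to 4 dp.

Bootstrap SE is the standard deviation of the 9 replicate interquartile ranges.
Mean of replicates: (17.37 + 21.84 + 18.82 + 18.90 + 21.03 + 18.23 + 20.75 + 20.28 + 20.59) / 9 = 177.81000 / 9 = 19.75667
Sum of squared deviations: (−2.38667)² + (+2.08333)² + (−0.93667)² + (−0.85667)² + (+1.27333)² + (−1.52667)² + (+0.99333)² + (+0.52333)² + (+0.83333)² = 17.55480
Variance = 17.55480 / 8 = 2.19435
SE* = √2.19435

SE* = 1.4813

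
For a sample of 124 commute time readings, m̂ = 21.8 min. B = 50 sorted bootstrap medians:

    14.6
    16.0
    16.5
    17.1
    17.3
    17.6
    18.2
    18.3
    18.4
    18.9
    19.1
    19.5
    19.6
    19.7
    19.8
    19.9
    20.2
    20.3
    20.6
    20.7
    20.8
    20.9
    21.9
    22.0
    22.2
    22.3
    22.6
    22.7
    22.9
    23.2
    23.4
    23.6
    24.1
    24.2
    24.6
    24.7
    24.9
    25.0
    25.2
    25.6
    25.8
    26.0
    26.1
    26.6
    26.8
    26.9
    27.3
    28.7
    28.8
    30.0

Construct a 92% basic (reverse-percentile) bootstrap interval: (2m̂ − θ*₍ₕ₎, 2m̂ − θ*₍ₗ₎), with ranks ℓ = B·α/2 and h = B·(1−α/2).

(14.9, 27.6)

Percentile endpoints at ranks 2 and 48: θ*₍2₎ = 16.0, θ*₍48₎ = 28.7.
Basic interval reflects these around m̂:
  lower = 2 × 21.8 − 28.7 = 14.9
  upper = 2 × 21.8 − 16.0 = 27.6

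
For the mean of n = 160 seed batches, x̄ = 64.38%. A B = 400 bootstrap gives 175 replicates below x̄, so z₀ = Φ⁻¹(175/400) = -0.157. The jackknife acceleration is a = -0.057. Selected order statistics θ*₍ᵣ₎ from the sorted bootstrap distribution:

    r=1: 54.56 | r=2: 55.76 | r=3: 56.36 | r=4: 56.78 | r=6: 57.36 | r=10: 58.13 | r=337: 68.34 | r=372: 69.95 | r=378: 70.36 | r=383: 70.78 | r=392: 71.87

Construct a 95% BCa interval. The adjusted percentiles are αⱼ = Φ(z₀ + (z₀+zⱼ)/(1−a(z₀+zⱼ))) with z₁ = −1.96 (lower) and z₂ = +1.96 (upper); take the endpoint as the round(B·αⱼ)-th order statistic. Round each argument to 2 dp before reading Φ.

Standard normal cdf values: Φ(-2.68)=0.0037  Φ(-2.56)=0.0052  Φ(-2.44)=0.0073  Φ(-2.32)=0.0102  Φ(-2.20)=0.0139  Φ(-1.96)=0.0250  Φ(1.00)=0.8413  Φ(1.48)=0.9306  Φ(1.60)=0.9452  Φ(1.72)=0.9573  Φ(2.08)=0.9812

(55.76, 69.95)

Lower: z₀ + z₁ = -0.157 + (-1.960) = -2.117; 1 − a(z₀+z₁) = 1 − (-0.057)(-2.117) = 0.8793; argument = -0.157 + (-2.117)/0.8793 = -2.5645 → -2.56.
α₁ = Φ(-2.56) = 0.0052; rank = round(400 × 0.0052) = 2; θ*₍2₎ = 55.76.
Upper: z₀ + z₂ = 1.803; 1 − a(z₀+z₂) = 1.1028; argument = 1.4780 → 1.48; α₂ = 0.9306; rank = 372; θ*₍372₎ = 69.95.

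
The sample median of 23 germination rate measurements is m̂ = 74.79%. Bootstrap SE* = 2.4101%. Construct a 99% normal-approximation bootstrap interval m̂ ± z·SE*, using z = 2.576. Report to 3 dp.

Margin = 2.576 × 2.4101 = 6.2084
Interval: 74.79 ± 6.2084

(68.582, 80.998)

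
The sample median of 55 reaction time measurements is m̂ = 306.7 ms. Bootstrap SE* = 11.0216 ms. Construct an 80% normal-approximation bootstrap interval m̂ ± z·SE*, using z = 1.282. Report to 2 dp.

Margin = 1.282 × 11.0216 = 14.130
Interval: 306.7 ± 14.130

(292.57, 320.83)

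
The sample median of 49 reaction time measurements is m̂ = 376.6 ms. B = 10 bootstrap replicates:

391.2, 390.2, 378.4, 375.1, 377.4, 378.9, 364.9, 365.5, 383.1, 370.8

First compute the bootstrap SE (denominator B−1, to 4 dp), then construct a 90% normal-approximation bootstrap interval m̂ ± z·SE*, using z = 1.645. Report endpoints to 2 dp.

(361.72, 391.48)

Mean of replicates = 377.5500; sum of squared deviations = 736.5050; SE* = √(736.5050/9) = 9.0462
Margin = 1.645 × 9.0462 = 14.881
Interval: 376.6 ± 14.881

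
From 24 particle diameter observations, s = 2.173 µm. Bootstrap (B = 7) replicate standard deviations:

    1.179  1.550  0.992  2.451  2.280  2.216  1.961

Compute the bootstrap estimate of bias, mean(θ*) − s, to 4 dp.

bias = −0.3689

mean(θ*) = (1.179 + 1.550 + 0.992 + 2.451 + 2.280 + 2.216 + 1.961) / 7 = 1.80414
bias = 1.80414 − 2.173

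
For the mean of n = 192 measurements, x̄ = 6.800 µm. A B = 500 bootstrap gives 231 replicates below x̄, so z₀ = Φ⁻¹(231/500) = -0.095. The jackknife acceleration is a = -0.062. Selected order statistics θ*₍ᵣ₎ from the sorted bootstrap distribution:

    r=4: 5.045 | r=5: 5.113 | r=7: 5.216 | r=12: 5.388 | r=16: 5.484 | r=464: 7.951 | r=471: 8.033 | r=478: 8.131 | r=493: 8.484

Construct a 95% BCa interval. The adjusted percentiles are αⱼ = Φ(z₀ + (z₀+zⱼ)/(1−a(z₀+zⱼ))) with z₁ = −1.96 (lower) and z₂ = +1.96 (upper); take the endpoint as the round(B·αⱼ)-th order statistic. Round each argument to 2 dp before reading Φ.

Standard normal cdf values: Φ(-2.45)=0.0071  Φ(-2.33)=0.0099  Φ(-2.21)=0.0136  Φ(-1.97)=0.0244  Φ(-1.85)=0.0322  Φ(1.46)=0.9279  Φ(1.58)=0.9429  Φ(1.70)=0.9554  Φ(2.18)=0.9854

Lower: z₀ + z₁ = -0.095 + (-1.960) = -2.055; 1 − a(z₀+z₁) = 1 − (-0.062)(-2.055) = 0.8726; argument = -0.095 + (-2.055)/0.8726 = -2.4501 → -2.45.
α₁ = Φ(-2.45) = 0.0071; rank = round(500 × 0.0071) = 4; θ*₍4₎ = 5.045.
Upper: z₀ + z₂ = 1.865; 1 − a(z₀+z₂) = 1.1156; argument = 1.5767 → 1.58; α₂ = 0.9429; rank = 471; θ*₍471₎ = 8.033.

(5.045, 8.033)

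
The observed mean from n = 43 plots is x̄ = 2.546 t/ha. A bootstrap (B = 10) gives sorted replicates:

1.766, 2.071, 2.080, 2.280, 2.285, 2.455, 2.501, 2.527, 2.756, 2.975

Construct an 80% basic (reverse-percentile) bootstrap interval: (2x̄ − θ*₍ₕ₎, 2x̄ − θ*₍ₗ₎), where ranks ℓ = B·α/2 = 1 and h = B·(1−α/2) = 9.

(2.336, 3.326)

Percentile endpoints at ranks 1 and 9: θ*₍1₎ = 1.766, θ*₍9₎ = 2.756.
Basic interval reflects these around x̄:
  lower = 2 × 2.546 − 2.756 = 2.336
  upper = 2 × 2.546 − 1.766 = 3.326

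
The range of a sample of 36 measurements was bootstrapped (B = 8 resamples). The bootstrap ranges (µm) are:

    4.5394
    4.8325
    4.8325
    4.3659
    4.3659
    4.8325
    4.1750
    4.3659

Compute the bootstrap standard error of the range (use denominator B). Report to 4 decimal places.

Bootstrap SE is the standard deviation of the 8 replicate ranges.
Mean of replicates: (4.5394 + 4.8325 + 4.8325 + 4.3659 + 4.3659 + 4.8325 + 4.1750 + 4.3659) / 8 = 36.30960 / 8 = 4.53870
Sum of squared deviations: (+0.00070)² + (+0.29380)² + (+0.29380)² + (−0.17280)² + (−0.17280)² + (+0.29380)² + (−0.36370)² + (−0.17280)² = 0.48081
Variance = 0.48081 / 8 = 0.06010
SE* = √0.06010

SE* = 0.2452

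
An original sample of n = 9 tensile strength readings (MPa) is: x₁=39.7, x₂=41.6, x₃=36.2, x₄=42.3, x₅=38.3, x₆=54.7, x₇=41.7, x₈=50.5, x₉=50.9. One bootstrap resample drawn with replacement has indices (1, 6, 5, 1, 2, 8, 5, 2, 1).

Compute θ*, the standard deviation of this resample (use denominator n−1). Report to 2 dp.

θ* = 5.84

Resample values: 39.7, 54.7, 38.3, 39.7, 41.6, 50.5, 38.3, 41.6, 39.7.
Mean = 42.6778; sum of squared deviations = 272.9756
s² = 272.9756 / 8 = 34.1219
s = √34.1219 = 5.84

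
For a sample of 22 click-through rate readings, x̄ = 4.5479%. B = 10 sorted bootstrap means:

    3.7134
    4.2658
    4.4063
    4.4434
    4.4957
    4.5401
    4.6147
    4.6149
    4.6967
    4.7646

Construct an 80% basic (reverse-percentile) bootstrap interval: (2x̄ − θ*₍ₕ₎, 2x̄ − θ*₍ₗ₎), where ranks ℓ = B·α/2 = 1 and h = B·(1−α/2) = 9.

Percentile endpoints at ranks 1 and 9: θ*₍1₎ = 3.7134, θ*₍9₎ = 4.6967.
Basic interval reflects these around x̄:
  lower = 2 × 4.5479 − 4.6967 = 4.3991
  upper = 2 × 4.5479 − 3.7134 = 5.3824

(4.3991, 5.3824)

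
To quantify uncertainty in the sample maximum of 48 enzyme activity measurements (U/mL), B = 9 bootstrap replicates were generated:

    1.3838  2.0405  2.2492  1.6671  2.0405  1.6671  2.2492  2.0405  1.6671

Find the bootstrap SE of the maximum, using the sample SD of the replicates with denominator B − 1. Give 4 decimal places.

Bootstrap SE is the standard deviation of the 9 replicate maximums.
Mean of replicates: (1.3838 + 2.0405 + 2.2492 + 1.6671 + 2.0405 + 1.6671 + 2.2492 + 2.0405 + 1.6671) / 9 = 17.00500 / 9 = 1.88944
Sum of squared deviations: (−0.50564)² + (+0.15106)² + (+0.35976)² + (−0.22234)² + (+0.15106)² + (−0.22234)² + (+0.35976)² + (+0.15106)² + (−0.22234)² = 0.73129
Variance = 0.73129 / 8 = 0.09141
SE* = √0.09141

SE* = 0.3023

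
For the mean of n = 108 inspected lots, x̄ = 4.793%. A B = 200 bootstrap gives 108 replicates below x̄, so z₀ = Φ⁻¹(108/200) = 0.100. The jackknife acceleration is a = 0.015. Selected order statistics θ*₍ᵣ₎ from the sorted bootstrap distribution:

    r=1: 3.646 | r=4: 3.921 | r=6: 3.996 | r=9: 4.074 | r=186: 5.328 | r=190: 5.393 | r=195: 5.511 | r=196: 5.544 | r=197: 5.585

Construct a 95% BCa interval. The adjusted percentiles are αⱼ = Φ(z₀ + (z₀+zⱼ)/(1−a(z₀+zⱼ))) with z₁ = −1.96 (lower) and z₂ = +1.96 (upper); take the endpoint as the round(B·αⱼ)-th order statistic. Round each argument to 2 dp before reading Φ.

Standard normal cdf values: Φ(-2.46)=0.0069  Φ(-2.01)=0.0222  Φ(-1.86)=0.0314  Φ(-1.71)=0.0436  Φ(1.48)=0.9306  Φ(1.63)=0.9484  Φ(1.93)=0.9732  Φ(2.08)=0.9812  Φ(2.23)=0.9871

Lower: z₀ + z₁ = 0.100 + (-1.960) = -1.860; 1 − a(z₀+z₁) = 1 − (0.015)(-1.860) = 1.0279; argument = 0.100 + (-1.860)/1.0279 = -1.7095 → -1.71.
α₁ = Φ(-1.71) = 0.0436; rank = round(200 × 0.0436) = 9; θ*₍9₎ = 4.074.
Upper: z₀ + z₂ = 2.060; 1 − a(z₀+z₂) = 0.9691; argument = 2.2257 → 2.23; α₂ = 0.9871; rank = 197; θ*₍197₎ = 5.585.

(4.074, 5.585)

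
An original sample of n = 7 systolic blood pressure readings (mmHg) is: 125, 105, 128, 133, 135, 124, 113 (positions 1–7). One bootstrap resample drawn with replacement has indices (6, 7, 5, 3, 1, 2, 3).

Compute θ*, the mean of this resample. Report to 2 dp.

θ* = 122.57

Resample values: 124, 113, 135, 128, 125, 105, 128.
Mean = (124 + 113 + 135 + 128 + 125 + 105 + 128) / 7 = 858.0 / 7 = 122.57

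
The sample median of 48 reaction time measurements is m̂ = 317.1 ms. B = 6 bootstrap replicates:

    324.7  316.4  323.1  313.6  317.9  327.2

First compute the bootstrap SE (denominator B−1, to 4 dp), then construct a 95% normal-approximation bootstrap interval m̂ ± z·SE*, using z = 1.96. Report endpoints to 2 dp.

Mean of replicates = 320.4833; sum of squared deviations = 140.4683; SE* = √(140.4683/5) = 5.3003
Margin = 1.96 × 5.3003 = 10.389
Interval: 317.1 ± 10.389

(306.71, 327.49)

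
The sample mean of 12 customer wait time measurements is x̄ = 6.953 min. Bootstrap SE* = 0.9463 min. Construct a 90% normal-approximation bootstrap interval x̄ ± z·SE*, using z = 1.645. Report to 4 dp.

(5.3963, 8.5097)

Margin = 1.645 × 0.9463 = 1.55666
Interval: 6.953 ± 1.55666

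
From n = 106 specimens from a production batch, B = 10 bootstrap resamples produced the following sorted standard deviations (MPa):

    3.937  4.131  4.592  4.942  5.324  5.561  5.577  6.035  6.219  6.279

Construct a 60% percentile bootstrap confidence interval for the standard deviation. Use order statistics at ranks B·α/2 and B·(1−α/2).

α = 0.40; lower rank = 10 × 0.200 = 2; upper rank = 10 × 0.800 = 8.
The 2nd smallest replicate is 4.131; the 8th is 6.035.

(4.131, 6.035)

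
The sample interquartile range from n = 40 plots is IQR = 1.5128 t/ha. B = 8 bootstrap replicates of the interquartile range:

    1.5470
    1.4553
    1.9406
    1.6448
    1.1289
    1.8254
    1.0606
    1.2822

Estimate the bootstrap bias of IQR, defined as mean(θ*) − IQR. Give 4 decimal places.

bias = −0.0272

mean(θ*) = (1.5470 + 1.4553 + 1.9406 + 1.6448 + 1.1289 + 1.8254 + 1.0606 + 1.2822) / 8 = 1.48560
bias = 1.48560 − 1.5128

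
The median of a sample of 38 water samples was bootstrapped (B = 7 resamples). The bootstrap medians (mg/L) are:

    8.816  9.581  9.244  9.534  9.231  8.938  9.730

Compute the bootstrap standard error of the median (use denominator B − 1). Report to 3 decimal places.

SE* = 0.340

Bootstrap SE is the standard deviation of the 7 replicate medians.
Mean of replicates: (8.816 + 9.581 + 9.244 + 9.534 + 9.231 + 8.938 + 9.730) / 7 = 65.0740 / 7 = 9.2963
Sum of squared deviations: (−0.4803)² + (+0.2847)² + (−0.0523)² + (+0.2377)² + (−0.0653)² + (−0.3583)² + (+0.4337)² = 0.6917
Variance = 0.6917 / 6 = 0.1153
SE* = √0.1153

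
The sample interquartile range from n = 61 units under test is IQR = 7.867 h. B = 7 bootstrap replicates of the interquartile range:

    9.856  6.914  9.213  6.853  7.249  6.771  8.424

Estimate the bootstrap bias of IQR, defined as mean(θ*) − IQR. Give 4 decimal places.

mean(θ*) = (9.856 + 6.914 + 9.213 + 6.853 + 7.249 + 6.771 + 8.424) / 7 = 7.89714
bias = 7.89714 − 7.867

bias = +0.0301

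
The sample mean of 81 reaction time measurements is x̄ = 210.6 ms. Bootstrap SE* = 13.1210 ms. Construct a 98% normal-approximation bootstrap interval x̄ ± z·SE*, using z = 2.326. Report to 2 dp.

(180.08, 241.12)

Margin = 2.326 × 13.1210 = 30.519
Interval: 210.6 ± 30.519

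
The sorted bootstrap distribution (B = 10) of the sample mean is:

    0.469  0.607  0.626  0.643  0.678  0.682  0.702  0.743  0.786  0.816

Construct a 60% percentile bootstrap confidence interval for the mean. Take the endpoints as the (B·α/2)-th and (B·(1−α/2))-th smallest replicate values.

α = 0.40; lower rank = 10 × 0.200 = 2; upper rank = 10 × 0.800 = 8.
The 2nd smallest replicate is 0.607; the 8th is 0.743.

(0.607, 0.743)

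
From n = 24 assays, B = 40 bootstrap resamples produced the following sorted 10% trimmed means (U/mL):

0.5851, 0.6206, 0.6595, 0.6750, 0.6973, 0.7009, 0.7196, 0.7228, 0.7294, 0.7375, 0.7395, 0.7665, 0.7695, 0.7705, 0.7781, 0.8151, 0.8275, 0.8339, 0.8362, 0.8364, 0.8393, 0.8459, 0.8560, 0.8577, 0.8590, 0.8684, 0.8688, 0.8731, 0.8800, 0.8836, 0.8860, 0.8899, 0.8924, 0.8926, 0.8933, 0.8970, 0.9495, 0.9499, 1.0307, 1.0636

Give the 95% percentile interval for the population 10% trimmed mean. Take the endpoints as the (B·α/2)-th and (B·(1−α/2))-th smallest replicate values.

α = 0.05; lower rank = 40 × 0.025 = 1; upper rank = 40 × 0.975 = 39.
The 1st smallest replicate is 0.5851; the 39th is 1.0307.

(0.5851, 1.0307)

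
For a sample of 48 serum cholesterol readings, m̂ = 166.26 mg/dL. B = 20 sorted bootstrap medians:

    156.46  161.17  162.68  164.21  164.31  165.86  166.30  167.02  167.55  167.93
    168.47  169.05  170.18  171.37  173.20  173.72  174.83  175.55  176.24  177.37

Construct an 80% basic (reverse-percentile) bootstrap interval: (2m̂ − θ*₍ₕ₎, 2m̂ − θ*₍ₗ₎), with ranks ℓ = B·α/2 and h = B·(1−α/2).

Percentile endpoints at ranks 2 and 18: θ*₍2₎ = 161.17, θ*₍18₎ = 175.55.
Basic interval reflects these around m̂:
  lower = 2 × 166.26 − 175.55 = 156.97
  upper = 2 × 166.26 − 161.17 = 171.35

(156.97, 171.35)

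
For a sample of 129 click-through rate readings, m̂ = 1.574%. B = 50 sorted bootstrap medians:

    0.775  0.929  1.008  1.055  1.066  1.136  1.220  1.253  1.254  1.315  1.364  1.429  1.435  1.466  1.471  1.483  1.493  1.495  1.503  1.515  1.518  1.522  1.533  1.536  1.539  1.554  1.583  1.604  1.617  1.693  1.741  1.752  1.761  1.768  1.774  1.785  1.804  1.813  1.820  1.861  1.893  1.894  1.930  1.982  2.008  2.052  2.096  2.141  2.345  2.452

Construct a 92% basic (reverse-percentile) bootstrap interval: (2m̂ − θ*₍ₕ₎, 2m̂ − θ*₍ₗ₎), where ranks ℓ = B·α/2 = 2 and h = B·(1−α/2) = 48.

(1.007, 2.219)

Percentile endpoints at ranks 2 and 48: θ*₍2₎ = 0.929, θ*₍48₎ = 2.141.
Basic interval reflects these around m̂:
  lower = 2 × 1.574 − 2.141 = 1.007
  upper = 2 × 1.574 − 0.929 = 2.219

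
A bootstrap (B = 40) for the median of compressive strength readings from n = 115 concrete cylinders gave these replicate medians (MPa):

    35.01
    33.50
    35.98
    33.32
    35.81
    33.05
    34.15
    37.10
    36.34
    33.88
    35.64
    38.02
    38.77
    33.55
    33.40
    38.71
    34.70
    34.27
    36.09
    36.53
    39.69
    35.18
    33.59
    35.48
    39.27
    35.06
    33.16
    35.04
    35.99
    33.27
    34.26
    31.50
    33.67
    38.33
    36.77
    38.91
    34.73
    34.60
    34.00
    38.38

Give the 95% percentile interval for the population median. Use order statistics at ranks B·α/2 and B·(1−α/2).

(31.50, 39.27)

Sorted replicates: 31.50, 33.05, 33.16, 33.27, 33.32, 33.40, 33.50, 33.55, 33.59, 33.67, 33.88, 34.00, 34.15, 34.26, 34.27, 34.60, 34.70, 34.73, 35.01, 35.04, 35.06, 35.18, 35.48, 35.64, 35.81, 35.98, 35.99, 36.09, 36.34, 36.53, 36.77, 37.10, 38.02, 38.33, 38.38, 38.71, 38.77, 38.91, 39.27, 39.69
α = 0.05; lower rank = 40 × 0.025 = 1; upper rank = 40 × 0.975 = 39.
The 1st smallest replicate is 31.50; the 39th is 39.27.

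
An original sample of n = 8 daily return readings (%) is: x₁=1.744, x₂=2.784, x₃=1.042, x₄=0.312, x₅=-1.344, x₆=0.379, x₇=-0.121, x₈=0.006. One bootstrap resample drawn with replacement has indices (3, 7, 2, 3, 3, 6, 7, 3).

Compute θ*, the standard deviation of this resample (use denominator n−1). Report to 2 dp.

θ* = 0.92

Resample values: 1.042, -0.121, 2.784, 1.042, 1.042, 0.379, -0.121, 1.042.
Mean = 0.8861; sum of squared deviations = 5.9849
s² = 5.9849 / 7 = 0.8550
s = √0.8550 = 0.92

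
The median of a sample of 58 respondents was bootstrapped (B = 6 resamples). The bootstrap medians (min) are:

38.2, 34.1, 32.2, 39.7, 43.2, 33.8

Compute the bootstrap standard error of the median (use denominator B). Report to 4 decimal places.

SE* = 3.8461

Bootstrap SE is the standard deviation of the 6 replicate medians.
Mean of replicates: (38.2 + 34.1 + 32.2 + 39.7 + 43.2 + 33.8) / 6 = 221.20000 / 6 = 36.86667
Sum of squared deviations: (+1.33333)² + (−2.76667)² + (−4.66667)² + (+2.83333)² + (+6.33333)² + (−3.06667)² = 88.75333
Variance = 88.75333 / 6 = 14.79222
SE* = √14.79222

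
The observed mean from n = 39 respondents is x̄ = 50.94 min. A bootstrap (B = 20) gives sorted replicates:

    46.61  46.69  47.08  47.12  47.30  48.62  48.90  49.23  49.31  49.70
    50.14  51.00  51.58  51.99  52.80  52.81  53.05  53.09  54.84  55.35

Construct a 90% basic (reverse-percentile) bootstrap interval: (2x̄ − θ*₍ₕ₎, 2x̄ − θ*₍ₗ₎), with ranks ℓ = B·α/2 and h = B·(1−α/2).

(47.04, 55.27)

Percentile endpoints at ranks 1 and 19: θ*₍1₎ = 46.61, θ*₍19₎ = 54.84.
Basic interval reflects these around x̄:
  lower = 2 × 50.94 − 54.84 = 47.04
  upper = 2 × 50.94 − 46.61 = 55.27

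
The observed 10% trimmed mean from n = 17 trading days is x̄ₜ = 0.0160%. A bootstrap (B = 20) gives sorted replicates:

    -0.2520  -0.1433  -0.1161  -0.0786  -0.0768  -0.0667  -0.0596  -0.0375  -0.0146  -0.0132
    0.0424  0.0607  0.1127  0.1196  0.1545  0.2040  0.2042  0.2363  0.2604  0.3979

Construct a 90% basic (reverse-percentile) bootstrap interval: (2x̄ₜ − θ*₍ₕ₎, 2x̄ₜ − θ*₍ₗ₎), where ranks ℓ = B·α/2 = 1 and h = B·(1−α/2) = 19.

Percentile endpoints at ranks 1 and 19: θ*₍1₎ = -0.2520, θ*₍19₎ = 0.2604.
Basic interval reflects these around x̄ₜ:
  lower = 2 × 0.0160 − 0.2604 = -0.2284
  upper = 2 × 0.0160 − -0.2520 = 0.2840

(-0.2284, 0.2840)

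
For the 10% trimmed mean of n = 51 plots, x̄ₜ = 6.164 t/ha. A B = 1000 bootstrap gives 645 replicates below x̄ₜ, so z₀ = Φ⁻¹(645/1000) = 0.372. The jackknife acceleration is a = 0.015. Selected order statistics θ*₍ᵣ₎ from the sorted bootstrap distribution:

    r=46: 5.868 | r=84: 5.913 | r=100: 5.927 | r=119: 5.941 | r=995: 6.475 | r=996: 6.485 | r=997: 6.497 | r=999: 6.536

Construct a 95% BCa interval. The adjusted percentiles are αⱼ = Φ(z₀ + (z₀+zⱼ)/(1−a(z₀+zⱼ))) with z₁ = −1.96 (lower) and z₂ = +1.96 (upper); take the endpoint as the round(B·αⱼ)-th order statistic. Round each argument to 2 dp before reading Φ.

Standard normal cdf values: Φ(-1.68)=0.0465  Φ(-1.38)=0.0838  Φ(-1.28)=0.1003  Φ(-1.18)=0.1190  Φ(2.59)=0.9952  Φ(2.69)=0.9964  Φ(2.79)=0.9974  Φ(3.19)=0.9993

(5.941, 6.497)

Lower: z₀ + z₁ = 0.372 + (-1.960) = -1.588; 1 − a(z₀+z₁) = 1 − (0.015)(-1.588) = 1.0238; argument = 0.372 + (-1.588)/1.0238 = -1.1791 → -1.18.
α₁ = Φ(-1.18) = 0.1190; rank = round(1000 × 0.1190) = 119; θ*₍119₎ = 5.941.
Upper: z₀ + z₂ = 2.332; 1 − a(z₀+z₂) = 0.9650; argument = 2.7885 → 2.79; α₂ = 0.9974; rank = 997; θ*₍997₎ = 6.497.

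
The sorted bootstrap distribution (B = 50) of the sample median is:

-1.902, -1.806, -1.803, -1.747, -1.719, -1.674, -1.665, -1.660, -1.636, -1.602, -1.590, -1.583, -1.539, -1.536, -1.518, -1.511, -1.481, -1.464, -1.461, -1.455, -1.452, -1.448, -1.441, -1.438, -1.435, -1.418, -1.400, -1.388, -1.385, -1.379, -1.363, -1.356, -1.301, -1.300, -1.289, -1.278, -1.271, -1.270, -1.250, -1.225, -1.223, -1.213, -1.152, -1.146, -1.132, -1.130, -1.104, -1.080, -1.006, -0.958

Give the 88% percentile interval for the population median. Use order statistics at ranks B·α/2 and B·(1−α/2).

α = 0.12; lower rank = 50 × 0.060 = 3; upper rank = 50 × 0.940 = 47.
The 3rd smallest replicate is -1.803; the 47th is -1.104.

(-1.803, -1.104)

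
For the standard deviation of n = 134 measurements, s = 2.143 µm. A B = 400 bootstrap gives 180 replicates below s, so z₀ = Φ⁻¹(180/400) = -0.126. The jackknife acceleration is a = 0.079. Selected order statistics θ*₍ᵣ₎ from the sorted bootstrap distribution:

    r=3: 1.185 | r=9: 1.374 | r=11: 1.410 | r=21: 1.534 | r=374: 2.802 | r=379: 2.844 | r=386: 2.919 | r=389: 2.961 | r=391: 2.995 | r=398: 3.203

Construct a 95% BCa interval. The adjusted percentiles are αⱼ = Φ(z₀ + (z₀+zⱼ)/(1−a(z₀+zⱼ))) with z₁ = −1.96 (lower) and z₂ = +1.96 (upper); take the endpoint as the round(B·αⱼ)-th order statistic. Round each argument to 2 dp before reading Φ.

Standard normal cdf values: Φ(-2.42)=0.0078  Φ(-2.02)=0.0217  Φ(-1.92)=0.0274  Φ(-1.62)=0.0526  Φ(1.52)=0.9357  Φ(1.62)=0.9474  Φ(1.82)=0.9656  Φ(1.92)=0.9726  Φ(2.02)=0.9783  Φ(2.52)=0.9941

(1.410, 2.995)

Lower: z₀ + z₁ = -0.126 + (-1.960) = -2.086; 1 − a(z₀+z₁) = 1 − (0.079)(-2.086) = 1.1648; argument = -0.126 + (-2.086)/1.1648 = -1.9169 → -1.92.
α₁ = Φ(-1.92) = 0.0274; rank = round(400 × 0.0274) = 11; θ*₍11₎ = 1.410.
Upper: z₀ + z₂ = 1.834; 1 − a(z₀+z₂) = 0.8551; argument = 2.0187 → 2.02; α₂ = 0.9783; rank = 391; θ*₍391₎ = 2.995.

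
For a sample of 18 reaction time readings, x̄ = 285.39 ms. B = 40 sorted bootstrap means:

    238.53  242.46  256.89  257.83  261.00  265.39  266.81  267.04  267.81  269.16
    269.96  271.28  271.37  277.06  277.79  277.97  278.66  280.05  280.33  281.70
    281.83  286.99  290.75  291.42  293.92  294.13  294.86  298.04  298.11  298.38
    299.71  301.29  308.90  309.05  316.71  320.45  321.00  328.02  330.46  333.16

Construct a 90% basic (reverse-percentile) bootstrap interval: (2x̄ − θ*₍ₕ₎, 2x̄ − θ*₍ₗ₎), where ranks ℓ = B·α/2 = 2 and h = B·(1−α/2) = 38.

Percentile endpoints at ranks 2 and 38: θ*₍2₎ = 242.46, θ*₍38₎ = 328.02.
Basic interval reflects these around x̄:
  lower = 2 × 285.39 − 328.02 = 242.76
  upper = 2 × 285.39 − 242.46 = 328.32

(242.76, 328.32)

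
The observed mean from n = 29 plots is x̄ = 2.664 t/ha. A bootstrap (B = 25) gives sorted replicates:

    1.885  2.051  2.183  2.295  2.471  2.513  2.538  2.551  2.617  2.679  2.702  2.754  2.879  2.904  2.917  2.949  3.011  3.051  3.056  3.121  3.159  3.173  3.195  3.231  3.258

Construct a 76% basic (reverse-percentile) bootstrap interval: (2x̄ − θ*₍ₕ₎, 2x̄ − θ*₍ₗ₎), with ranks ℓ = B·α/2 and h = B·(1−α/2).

Percentile endpoints at ranks 3 and 22: θ*₍3₎ = 2.183, θ*₍22₎ = 3.173.
Basic interval reflects these around x̄:
  lower = 2 × 2.664 − 3.173 = 2.155
  upper = 2 × 2.664 − 2.183 = 3.145

(2.155, 3.145)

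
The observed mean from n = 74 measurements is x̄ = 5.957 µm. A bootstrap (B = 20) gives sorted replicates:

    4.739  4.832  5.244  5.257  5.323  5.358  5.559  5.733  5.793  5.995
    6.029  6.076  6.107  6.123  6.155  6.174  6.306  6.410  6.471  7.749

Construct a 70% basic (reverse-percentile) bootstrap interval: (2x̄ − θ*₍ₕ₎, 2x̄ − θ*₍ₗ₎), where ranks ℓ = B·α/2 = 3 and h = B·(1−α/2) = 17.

(5.608, 6.670)

Percentile endpoints at ranks 3 and 17: θ*₍3₎ = 5.244, θ*₍17₎ = 6.306.
Basic interval reflects these around x̄:
  lower = 2 × 5.957 − 6.306 = 5.608
  upper = 2 × 5.957 − 5.244 = 6.670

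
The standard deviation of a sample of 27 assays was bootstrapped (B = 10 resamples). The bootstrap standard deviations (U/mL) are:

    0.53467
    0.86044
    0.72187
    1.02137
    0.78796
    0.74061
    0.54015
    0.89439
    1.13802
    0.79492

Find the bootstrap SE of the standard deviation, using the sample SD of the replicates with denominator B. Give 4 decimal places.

SE* = 0.1798

Bootstrap SE is the standard deviation of the 10 replicate standard deviations.
Mean of replicates: (0.53467 + 0.86044 + 0.72187 + 1.02137 + 0.78796 + 0.74061 + 0.54015 + 0.89439 + 1.13802 + 0.79492) / 10 = 8.034400 / 10 = 0.803440
Sum of squared deviations: (−0.268770)² + (+0.057000)² + (−0.081570)² + (+0.217930)² + (−0.015480)² + (−0.062830)² + (−0.263290)² + (+0.090950)² + (+0.334580)² + (−0.008520)² = 0.323431
Variance = 0.323431 / 10 = 0.032343
SE* = √0.032343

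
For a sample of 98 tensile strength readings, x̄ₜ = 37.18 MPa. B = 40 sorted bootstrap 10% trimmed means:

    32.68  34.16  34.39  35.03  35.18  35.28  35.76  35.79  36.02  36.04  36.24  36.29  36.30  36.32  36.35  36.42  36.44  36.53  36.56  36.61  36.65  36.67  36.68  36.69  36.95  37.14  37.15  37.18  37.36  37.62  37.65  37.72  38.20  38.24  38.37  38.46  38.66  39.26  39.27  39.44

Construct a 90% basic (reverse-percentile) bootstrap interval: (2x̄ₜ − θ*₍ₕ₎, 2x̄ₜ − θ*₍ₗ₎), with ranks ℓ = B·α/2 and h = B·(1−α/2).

Percentile endpoints at ranks 2 and 38: θ*₍2₎ = 34.16, θ*₍38₎ = 39.26.
Basic interval reflects these around x̄ₜ:
  lower = 2 × 37.18 − 39.26 = 35.10
  upper = 2 × 37.18 − 34.16 = 40.20

(35.10, 40.20)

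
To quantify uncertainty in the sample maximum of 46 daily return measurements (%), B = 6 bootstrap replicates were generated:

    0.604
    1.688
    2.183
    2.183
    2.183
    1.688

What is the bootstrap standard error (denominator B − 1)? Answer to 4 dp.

Bootstrap SE is the standard deviation of the 6 replicate maximums.
Mean of replicates: (0.604 + 1.688 + 2.183 + 2.183 + 2.183 + 1.688) / 6 = 10.52900 / 6 = 1.75483
Sum of squared deviations: (−1.15083)² + (−0.06683)² + (+0.42817)² + (+0.42817)² + (+0.42817)² + (−0.06683)² = 1.88333
Variance = 1.88333 / 5 = 0.37667
SE* = √0.37667

SE* = 0.6137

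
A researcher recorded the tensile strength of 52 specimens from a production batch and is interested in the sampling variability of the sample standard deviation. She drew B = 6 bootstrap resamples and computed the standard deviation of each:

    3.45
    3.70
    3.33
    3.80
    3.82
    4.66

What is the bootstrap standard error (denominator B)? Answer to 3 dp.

Bootstrap SE is the standard deviation of the 6 replicate standard deviations.
Mean of replicates: (3.45 + 3.70 + 3.33 + 3.80 + 3.82 + 4.66) / 6 = 22.7600 / 6 = 3.7933
Sum of squared deviations: (−0.3433)² + (−0.0933)² + (−0.4633)² + (+0.0067)² + (+0.0267)² + (+0.8667)² = 1.0931
Variance = 1.0931 / 6 = 0.1822
SE* = √0.1822

SE* = 0.427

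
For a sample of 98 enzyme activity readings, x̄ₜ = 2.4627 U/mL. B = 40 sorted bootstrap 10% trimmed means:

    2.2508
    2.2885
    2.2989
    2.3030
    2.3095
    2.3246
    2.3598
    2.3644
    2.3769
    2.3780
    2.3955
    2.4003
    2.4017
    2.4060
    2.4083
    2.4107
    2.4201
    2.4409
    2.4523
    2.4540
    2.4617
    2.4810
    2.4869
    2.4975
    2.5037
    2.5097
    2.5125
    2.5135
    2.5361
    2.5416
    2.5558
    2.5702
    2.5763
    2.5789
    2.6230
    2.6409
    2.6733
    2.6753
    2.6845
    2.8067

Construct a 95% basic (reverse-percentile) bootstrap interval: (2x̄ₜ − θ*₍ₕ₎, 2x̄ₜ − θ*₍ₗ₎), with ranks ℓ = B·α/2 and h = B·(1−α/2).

Percentile endpoints at ranks 1 and 39: θ*₍1₎ = 2.2508, θ*₍39₎ = 2.6845.
Basic interval reflects these around x̄ₜ:
  lower = 2 × 2.4627 − 2.6845 = 2.2409
  upper = 2 × 2.4627 − 2.2508 = 2.6746

(2.2409, 2.6746)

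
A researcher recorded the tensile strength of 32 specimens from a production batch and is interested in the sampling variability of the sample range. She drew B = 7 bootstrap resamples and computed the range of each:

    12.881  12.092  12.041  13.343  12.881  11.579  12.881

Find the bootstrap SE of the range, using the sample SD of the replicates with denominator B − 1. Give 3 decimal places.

SE* = 0.628

Bootstrap SE is the standard deviation of the 7 replicate ranges.
Mean of replicates: (12.881 + 12.092 + 12.041 + 13.343 + 12.881 + 11.579 + 12.881) / 7 = 87.6980 / 7 = 12.5283
Sum of squared deviations: (+0.3527)² + (−0.4363)² + (−0.4873)² + (+0.8147)² + (+0.3527)² + (−0.9493)² + (+0.3527)² = 2.3659
Variance = 2.3659 / 6 = 0.3943
SE* = √0.3943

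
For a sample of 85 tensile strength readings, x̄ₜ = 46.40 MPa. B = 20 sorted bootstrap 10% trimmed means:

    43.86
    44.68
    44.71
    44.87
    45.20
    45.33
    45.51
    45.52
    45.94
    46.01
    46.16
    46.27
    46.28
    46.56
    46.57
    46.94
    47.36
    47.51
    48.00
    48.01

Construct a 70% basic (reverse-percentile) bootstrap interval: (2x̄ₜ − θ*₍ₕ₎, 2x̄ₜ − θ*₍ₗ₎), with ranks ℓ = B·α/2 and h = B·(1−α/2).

(45.44, 48.09)

Percentile endpoints at ranks 3 and 17: θ*₍3₎ = 44.71, θ*₍17₎ = 47.36.
Basic interval reflects these around x̄ₜ:
  lower = 2 × 46.40 − 47.36 = 45.44
  upper = 2 × 46.40 − 44.71 = 48.09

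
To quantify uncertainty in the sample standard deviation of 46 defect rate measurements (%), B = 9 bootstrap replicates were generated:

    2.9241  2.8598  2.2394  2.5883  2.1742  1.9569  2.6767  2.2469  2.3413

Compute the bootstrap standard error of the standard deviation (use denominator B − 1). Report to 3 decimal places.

Bootstrap SE is the standard deviation of the 9 replicate standard deviations.
Mean of replicates: (2.9241 + 2.8598 + 2.2394 + 2.5883 + 2.1742 + 1.9569 + 2.6767 + 2.2469 + 2.3413) / 9 = 22.00760 / 9 = 2.44529
Sum of squared deviations: (+0.47881)² + (+0.41451)² + (−0.20589)² + (+0.14301)² + (−0.27109)² + (−0.48839)² + (+0.23141)² + (−0.19839)² + (−0.10399)² = 0.87966
Variance = 0.87966 / 8 = 0.10996
SE* = √0.10996

SE* = 0.332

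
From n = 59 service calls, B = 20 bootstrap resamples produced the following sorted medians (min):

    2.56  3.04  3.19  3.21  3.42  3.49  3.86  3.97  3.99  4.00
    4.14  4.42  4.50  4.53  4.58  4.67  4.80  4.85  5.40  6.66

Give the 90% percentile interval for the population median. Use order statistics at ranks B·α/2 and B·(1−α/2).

α = 0.10; lower rank = 20 × 0.050 = 1; upper rank = 20 × 0.950 = 19.
The 1st smallest replicate is 2.56; the 19th is 5.40.

(2.56, 5.40)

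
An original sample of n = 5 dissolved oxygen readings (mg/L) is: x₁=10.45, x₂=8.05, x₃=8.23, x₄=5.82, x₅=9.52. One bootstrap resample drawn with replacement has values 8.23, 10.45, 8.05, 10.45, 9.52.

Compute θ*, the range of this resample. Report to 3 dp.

Range = 10.45 − 8.05 = 2.400

θ* = 2.400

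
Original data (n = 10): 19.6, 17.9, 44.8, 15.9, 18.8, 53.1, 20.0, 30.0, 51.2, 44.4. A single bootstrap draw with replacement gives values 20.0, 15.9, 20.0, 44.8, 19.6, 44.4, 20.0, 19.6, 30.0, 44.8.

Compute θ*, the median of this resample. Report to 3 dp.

Sorted: 15.9, 19.6, 19.6, 20.0, 20.0, 20.0, 30.0, 44.4, 44.8, 44.8
Median = average of the two middle values = 20.000

θ* = 20.000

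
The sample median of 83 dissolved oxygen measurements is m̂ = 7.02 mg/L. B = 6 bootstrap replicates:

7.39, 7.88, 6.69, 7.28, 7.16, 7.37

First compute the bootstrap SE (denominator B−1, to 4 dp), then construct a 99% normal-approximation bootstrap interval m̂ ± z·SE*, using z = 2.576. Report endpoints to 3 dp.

Mean of replicates = 7.2950; sum of squared deviations = 0.7413; SE* = √(0.7413/5) = 0.3851
Margin = 2.576 × 0.3851 = 0.9920
Interval: 7.02 ± 0.9920

(6.028, 8.012)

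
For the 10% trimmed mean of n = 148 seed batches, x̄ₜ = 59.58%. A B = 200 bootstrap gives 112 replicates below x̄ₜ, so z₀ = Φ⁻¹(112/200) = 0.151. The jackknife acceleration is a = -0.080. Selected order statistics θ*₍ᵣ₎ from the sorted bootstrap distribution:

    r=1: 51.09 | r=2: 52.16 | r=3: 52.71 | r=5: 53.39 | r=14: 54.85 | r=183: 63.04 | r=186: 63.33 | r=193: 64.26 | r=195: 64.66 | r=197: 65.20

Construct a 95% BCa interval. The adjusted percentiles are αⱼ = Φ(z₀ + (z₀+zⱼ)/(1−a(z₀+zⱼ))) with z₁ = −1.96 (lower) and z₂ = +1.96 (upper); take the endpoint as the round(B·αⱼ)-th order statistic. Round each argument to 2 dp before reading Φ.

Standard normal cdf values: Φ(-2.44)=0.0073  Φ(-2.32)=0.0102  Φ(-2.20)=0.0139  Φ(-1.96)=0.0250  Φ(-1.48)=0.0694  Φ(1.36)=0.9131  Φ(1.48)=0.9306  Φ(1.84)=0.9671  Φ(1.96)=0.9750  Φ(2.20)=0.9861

Lower: z₀ + z₁ = 0.151 + (-1.960) = -1.809; 1 − a(z₀+z₁) = 1 − (-0.080)(-1.809) = 0.8553; argument = 0.151 + (-1.809)/0.8553 = -1.9641 → -1.96.
α₁ = Φ(-1.96) = 0.0250; rank = round(200 × 0.0250) = 5; θ*₍5₎ = 53.39.
Upper: z₀ + z₂ = 2.111; 1 − a(z₀+z₂) = 1.1689; argument = 1.9570 → 1.96; α₂ = 0.9750; rank = 195; θ*₍195₎ = 64.66.

(53.39, 64.66)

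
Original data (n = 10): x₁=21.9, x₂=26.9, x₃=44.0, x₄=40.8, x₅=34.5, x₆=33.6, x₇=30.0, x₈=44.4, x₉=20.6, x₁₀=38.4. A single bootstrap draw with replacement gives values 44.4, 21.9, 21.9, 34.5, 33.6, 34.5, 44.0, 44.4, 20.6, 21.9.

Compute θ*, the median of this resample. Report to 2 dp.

Sorted: 20.6, 21.9, 21.9, 21.9, 33.6, 34.5, 34.5, 44.0, 44.4, 44.4
Median = average of the two middle values = 34.05

θ* = 34.05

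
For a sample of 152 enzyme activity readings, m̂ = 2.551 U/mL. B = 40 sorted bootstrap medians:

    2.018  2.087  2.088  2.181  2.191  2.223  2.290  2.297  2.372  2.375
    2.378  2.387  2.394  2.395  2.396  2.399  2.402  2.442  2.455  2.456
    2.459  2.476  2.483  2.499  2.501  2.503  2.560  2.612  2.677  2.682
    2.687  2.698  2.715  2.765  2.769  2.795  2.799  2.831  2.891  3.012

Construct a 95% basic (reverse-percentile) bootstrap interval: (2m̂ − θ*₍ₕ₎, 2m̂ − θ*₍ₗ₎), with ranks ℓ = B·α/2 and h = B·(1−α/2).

(2.211, 3.084)

Percentile endpoints at ranks 1 and 39: θ*₍1₎ = 2.018, θ*₍39₎ = 2.891.
Basic interval reflects these around m̂:
  lower = 2 × 2.551 − 2.891 = 2.211
  upper = 2 × 2.551 − 2.018 = 3.084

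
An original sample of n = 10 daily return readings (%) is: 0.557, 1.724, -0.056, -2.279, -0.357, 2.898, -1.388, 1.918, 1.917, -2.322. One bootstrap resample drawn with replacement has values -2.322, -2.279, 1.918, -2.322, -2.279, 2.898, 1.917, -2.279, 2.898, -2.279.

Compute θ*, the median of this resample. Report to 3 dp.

Sorted: -2.322, -2.322, -2.279, -2.279, -2.279, -2.279, 1.917, 1.918, 2.898, 2.898
Median = average of the two middle values = -2.279

θ* = -2.279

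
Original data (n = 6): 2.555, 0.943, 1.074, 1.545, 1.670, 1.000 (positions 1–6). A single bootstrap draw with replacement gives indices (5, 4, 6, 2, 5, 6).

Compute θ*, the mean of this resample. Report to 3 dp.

Resample values: 1.670, 1.545, 1.000, 0.943, 1.670, 1.000.
Mean = (1.670 + 1.545 + 1.000 + 0.943 + 1.670 + 1.000) / 6 = 7.8280 / 6 = 1.305

θ* = 1.305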